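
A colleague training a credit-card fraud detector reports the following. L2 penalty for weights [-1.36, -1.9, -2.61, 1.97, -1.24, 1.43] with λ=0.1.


‖w‖₂² = (-1.36)² + (-1.9)² + (-2.61)² + (1.97)² + (-1.24)² + (1.43)²
     = 1.8496 + 3.61 + 6.8121 + 3.8809 + 1.5376 + 2.0449
     = 19.7351
λ·‖w‖₂² = 0.1·19.7351 = 1.97351

1.97351


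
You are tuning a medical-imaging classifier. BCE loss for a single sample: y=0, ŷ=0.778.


BCE = -[y·ln(p) + (1-y)·ln(1-p)]
= -0 - 1·ln(1-0.778)
= -ln(0.222) = 1.5051

1.5051


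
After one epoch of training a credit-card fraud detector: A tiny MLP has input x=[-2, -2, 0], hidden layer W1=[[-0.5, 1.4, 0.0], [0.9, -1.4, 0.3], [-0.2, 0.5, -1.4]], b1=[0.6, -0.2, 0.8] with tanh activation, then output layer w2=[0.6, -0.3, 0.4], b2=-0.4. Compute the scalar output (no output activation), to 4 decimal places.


z1[0] = (-0.5)·(-2) + (1.4)·(-2) + (0.0)·(0) + 0.6 = -1.2
z1[1] = (0.9)·(-2) + (-1.4)·(-2) + (0.3)·(0) - 0.2 = 0.8
z1[2] = (-0.2)·(-2) + (0.5)·(-2) + (-1.4)·(0) + 0.8 = 0.2
h = tanh(z1) = [-0.8337, 0.664, 0.1974]
output = (0.6)·(-0.8337) + (-0.3)·(0.664) + (0.4)·(0.1974) - 0.4 = -1.0205

-1.0205


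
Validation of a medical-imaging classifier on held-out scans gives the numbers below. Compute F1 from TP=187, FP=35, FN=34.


Precision = 187/222 = 0.8423
Recall = 187/221 = 0.8462
F1 = 2·P·R/(P+R) = 2·TP/(2·TP+FP+FN) = 374/(374+35+34) = 374/443 = 0.8442

0.8442


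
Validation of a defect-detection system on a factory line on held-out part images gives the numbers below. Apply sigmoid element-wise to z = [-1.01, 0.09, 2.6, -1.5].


σ(-1.01) = 1/(1+e^1.01) = 0.267
σ(0.09) = 1/(1+e^-0.09) = 0.5225
σ(2.6) = 1/(1+e^-2.6) = 0.9309
σ(-1.5) = 1/(1+e^1.5) = 0.1824
result = [0.267, 0.5225, 0.9309, 0.1824]

[0.267, 0.5225, 0.9309, 0.1824]


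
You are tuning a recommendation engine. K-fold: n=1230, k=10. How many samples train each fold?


Fold size = 1230/10 = 123
Training per fold = 1230 - 123 = 1107

1107


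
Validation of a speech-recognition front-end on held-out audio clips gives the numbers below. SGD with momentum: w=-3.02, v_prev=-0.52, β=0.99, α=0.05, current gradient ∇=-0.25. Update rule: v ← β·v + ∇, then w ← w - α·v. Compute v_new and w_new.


v_new = 0.99·-0.52 - 0.25 = -0.5148 - 0.25 = -0.7648
w_new = -3.02 - 0.05·-0.7648 = -3.02 + 0.03824 = -2.98176

v_new=-0.7648, w_new=-2.98176


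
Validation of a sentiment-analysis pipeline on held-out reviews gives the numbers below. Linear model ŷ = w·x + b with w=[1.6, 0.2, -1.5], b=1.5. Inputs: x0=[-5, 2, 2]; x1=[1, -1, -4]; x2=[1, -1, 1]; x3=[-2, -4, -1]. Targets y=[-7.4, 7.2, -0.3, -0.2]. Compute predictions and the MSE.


ŷ0 = (1.6)·(-5) + (0.2)·(2) + (-1.5)·(2) + 1.5 = -9.1
ŷ1 = (1.6)·(1) + (0.2)·(-1) + (-1.5)·(-4) + 1.5 = 8.9
ŷ2 = (1.6)·(1) + (0.2)·(-1) + (-1.5)·(1) + 1.5 = 1.4
ŷ3 = (1.6)·(-2) + (0.2)·(-4) + (-1.5)·(-1) + 1.5 = -1.0
errors² = [2.89, 2.89, 2.89, 0.64]
MSE = 9.3100/4 = 2.3275

2.3275


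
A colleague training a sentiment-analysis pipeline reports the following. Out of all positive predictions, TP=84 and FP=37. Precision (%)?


Precision = TP/(TP+FP)
= 84/(84+37)
= 84/121 = 69.42%

69.42%


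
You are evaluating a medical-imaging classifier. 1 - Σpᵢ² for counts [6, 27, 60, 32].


Probabilities: [6/125, 27/125, 60/125, 32/125] ≈ [0.048, 0.216, 0.48, 0.256]
Σpᵢ² = (36 + 729 + 3600 + 1024)/125² = 5389/15625
Gini = 1 - Σpᵢ² = 1 - 5389/15625 = 0.6551

0.6551


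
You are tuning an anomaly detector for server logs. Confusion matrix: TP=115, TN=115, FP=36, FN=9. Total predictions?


Total = TP + TN + FP + FN
= 115 + 115 + 36 + 9
= 275
(Predicted positive: 151, predicted negative: 124)

275


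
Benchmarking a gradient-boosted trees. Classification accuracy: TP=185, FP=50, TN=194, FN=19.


Accuracy = (TP+TN)/(TP+TN+FP+FN)
= (185+194)/(448)
= 379/448 = 84.6%

84.6%


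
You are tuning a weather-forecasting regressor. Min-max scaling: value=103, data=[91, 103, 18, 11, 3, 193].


min=3, max=193
(103-3)/(193-3) = 100/190 = 0.5263

0.5263


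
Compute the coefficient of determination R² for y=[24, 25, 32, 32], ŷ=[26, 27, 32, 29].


ȳ = 28.25
SS_res = Σ(y-ŷ)² = 17
SS_tot = Σ(y-ȳ)² = 56.75
R² = 1 - SS_res/SS_tot = 1 - 0.2996 = 0.7004

0.7004


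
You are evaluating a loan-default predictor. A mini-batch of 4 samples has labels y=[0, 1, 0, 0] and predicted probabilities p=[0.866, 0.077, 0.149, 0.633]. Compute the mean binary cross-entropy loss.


L[0] = -ln(1-0.866) = -ln(0.134) = 2.0099
L[1] = -ln(0.077) = 2.5639
L[2] = -ln(1-0.149) = -ln(0.851) = 0.1613
L[3] = -ln(1-0.633) = -ln(0.367) = 1.0024
mean = (2.0099 + 2.5639 + 0.1613 + 1.0024)/4 = 1.4344

1.4344


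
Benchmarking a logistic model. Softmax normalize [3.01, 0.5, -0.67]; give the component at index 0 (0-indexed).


Exponentials: e^3.01=20.2874, e^0.5=1.6487, e^-0.67=0.5117
Sum = 22.4478
Softmax = [0.9038, 0.0734, 0.0228]
p[0] = 20.2874/22.4478 = 0.9038

0.9038


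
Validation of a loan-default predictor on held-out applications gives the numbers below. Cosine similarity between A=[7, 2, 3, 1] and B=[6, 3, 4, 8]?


A·B = 7·6 + 2·3 + 3·4 + 1·8 = 68
‖A‖ = √63 = 7.9373, ‖B‖ = √125 = 11.1803
cos = 68/(√63·√125) = 68/√7875 = 0.7663

0.7663


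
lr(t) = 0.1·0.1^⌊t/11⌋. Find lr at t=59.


n_drops = ⌊59/11⌋ = 5
lr = 0.1·0.1^5 = 0.1·0.00001 = 0.000001

0.000001


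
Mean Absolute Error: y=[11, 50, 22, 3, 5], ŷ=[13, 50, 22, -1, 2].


Absolute errors: |11-13|=2, |50-50|=0, |22-22|=0, |3+ 1|=4, |5-2|=3
Sum = 9
MAE = 9/5 = 9/5

9/5


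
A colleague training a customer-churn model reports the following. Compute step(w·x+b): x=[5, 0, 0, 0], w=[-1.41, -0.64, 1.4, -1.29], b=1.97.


z = (5)·(-1.41) + (0)·(-0.64) + (0)·(1.4) + (0)·(-1.29) + 1.97
  = -5.08
step(z) = 0 (z<0)

0


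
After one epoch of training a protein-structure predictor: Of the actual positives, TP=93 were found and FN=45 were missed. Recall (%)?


Recall = TP/(TP+FN)
= 93/(93+45)
= 93/138 = 67.39%

67.39%


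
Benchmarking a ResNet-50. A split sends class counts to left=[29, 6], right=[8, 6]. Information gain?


Parent = [37, 12], H_parent = 0.8031
H_left = 0.661 (n=35), H_right = 0.9852 (n=14)
H_children = (35/49)·0.661 + (14/49)·0.9852 = 0.7536
IG = 0.8031 - 0.7536 = 0.0495

0.0495


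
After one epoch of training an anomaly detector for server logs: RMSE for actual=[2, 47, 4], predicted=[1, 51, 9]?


MSE = 42/3 = 14
RMSE = √(42/3) = 3.7417

3.7417


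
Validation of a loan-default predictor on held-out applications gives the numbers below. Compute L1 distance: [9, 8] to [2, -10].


d = |9-2| + |8+ 10|
  = 7 + 18
  = 25

25


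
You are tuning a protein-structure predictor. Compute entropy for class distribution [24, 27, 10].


Probabilities: [24/61, 27/61, 10/61] ≈ [0.3934, 0.4426, 0.1639]
H = -((24/61)·log₂(24/61) + (27/61)·log₂(27/61) + (10/61)·log₂(10/61))
  = 1.4776 bits

1.4776 bits


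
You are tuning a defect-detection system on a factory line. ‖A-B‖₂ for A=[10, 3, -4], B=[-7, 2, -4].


d = √((10+ 7)² + (3-2)² + (-4+ 4)²)
  = √(289 + 1 + 0)
  = √290 = 17.0294

17.0294


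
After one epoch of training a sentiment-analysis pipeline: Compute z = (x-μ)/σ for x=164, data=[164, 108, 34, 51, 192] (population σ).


μ = 109.8, σ = 61.483
z = (164 - 109.8)/61.483 = 0.8815

0.8815


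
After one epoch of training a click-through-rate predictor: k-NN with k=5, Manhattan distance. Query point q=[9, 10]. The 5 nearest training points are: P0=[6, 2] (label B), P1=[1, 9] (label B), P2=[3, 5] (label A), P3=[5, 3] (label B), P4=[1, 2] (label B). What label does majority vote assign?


d(q,P0) = 11  (label B)
d(q,P1) = 9  (label B)
d(q,P2) = 11  (label A)
d(q,P3) = 11  (label B)
d(q,P4) = 16  (label B)
Votes: A=1, B=4
Majority → B

B


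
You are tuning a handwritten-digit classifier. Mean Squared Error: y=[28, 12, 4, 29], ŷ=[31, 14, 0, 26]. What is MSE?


Squared errors: (28-31)²=9, (12-14)²=4, (4-0)²=16, (29-26)²=9
Sum = 38
MSE = 38/4 = 19/2

19/2


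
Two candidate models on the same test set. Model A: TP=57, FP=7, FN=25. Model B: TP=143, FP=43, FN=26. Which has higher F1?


Model A: P=57/64=0.8906, R=57/82=0.6951, F1=2PR/(P+R)=2TP/(2TP+FP+FN)=114/146=0.7808
Model B: P=143/186=0.7688, R=143/169=0.8462, F1=2PR/(P+R)=2TP/(2TP+FP+FN)=286/355=0.8056
0.7808 < 0.8056 → Model B

Model B


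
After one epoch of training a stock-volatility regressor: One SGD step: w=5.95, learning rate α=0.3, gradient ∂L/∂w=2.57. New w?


w_new = w - α·∇
= 5.95 - 0.3·2.57
= 5.95 - 0.771
= 5.179

5.179


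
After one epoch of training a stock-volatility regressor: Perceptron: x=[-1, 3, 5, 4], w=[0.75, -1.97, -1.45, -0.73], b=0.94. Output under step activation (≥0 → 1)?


z = (-1)·(0.75) + (3)·(-1.97) + (5)·(-1.45) + (4)·(-0.73) + 0.94
  = -15.89
step(z) = 0 (z<0)

0


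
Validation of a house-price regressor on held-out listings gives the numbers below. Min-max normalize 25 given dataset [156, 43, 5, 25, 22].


min=5, max=156
(25-5)/(156-5) = 20/151 = 0.1325

0.1325


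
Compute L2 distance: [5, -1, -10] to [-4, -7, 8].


d = √((5+ 4)² + (-1+ 7)² + (-10-8)²)
  = √(81 + 36 + 324)
  = √441 = 21.0

21.0


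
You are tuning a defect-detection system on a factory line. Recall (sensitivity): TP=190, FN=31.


Recall = TP/(TP+FN)
= 190/(190+31)
= 190/221 = 85.97%

85.97%


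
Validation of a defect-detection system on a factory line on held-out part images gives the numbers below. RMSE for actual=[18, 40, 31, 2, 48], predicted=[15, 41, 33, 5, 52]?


MSE = 39/5 = 7.8
RMSE = √(39/5) = 2.7928

2.7928


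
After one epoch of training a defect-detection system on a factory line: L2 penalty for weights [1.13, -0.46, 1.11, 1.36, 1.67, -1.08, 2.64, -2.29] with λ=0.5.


‖w‖₂² = (1.13)² + (-0.46)² + (1.11)² + (1.36)² + (1.67)² + (-1.08)² + (2.64)² + (-2.29)²
     = 1.2769 + 0.2116 + 1.2321 + 1.8496 + 2.7889 + 1.1664 + 6.9696 + 5.2441
     = 20.7392
λ·‖w‖₂² = 0.5·20.7392 = 10.3696

10.3696


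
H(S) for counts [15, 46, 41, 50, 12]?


Probabilities: [15/164, 46/164, 41/164, 50/164, 12/164] ≈ [0.0915, 0.2805, 0.25, 0.3049, 0.0732]
H = -((15/164)·log₂(15/164) + (46/164)·log₂(46/164) + (41/164)·log₂(41/164) + (50/164)·log₂(50/164) + (12/164)·log₂(12/164))
  = 2.1285 bits

2.1285 bits


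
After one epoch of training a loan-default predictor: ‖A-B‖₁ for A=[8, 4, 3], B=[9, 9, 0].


d = |8-9| + |4-9| + |3-0|
  = 1 + 5 + 3
  = 9

9


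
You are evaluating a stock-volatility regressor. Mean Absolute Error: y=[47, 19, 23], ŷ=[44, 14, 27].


Absolute errors: |47-44|=3, |19-14|=5, |23-27|=4
Sum = 12
MAE = 12/3 = 4

4


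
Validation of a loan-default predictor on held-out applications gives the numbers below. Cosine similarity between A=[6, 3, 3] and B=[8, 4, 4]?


A·B = 6·8 + 3·4 + 3·4 = 72
‖A‖ = √54 = 7.3485, ‖B‖ = √96 = 9.798
cos = 72/(√54·√96) = 72/√5184 = 1.0

1.0


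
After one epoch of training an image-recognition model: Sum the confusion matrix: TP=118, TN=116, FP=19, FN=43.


Total = TP + TN + FP + FN
= 118 + 116 + 19 + 43
= 296
(Predicted positive: 137, predicted negative: 159)

296


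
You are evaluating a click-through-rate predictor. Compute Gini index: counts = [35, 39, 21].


Probabilities: [35/95, 39/95, 21/95] ≈ [0.3684, 0.4105, 0.2211]
Σpᵢ² = (1225 + 1521 + 441)/95² = 3187/9025
Gini = 1 - Σpᵢ² = 1 - 3187/9025 = 0.6469

0.6469


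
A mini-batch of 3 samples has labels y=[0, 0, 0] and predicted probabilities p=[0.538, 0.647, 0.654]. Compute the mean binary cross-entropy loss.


L[0] = -ln(1-0.538) = -ln(0.462) = 0.7722
L[1] = -ln(1-0.647) = -ln(0.353) = 1.0413
L[2] = -ln(1-0.654) = -ln(0.346) = 1.0613
mean = (0.7722 + 1.0413 + 1.0613)/3 = 0.9583

0.9583


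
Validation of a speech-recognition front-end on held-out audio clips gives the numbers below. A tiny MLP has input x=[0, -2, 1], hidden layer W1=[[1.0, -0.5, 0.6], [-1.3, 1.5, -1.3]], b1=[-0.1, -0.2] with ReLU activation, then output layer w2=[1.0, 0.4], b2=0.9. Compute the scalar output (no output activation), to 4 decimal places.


z1[0] = (1.0)·(0) + (-0.5)·(-2) + (0.6)·(1) - 0.1 = 1.5
z1[1] = (-1.3)·(0) + (1.5)·(-2) + (-1.3)·(1) - 0.2 = -4.5
h = ReLU(z1) = [1.5, 0.0]
output = (1.0)·(1.5) + (0.4)·(0.0) + 0.9 = 2.4

2.4


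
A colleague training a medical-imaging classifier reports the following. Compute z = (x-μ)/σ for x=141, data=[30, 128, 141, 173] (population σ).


μ = 118, σ = 53.3807
z = (141 - 118)/53.3807 = 0.4309

0.4309


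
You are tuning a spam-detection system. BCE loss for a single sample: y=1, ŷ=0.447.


BCE = -[y·ln(p) + (1-y)·ln(1-p)]
= -1·ln(0.447) - 0
= -ln(0.447) = 0.8052

0.8052


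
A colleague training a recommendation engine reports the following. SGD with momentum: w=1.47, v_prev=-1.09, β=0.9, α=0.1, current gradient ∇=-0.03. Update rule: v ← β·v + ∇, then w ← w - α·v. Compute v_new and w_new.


v_new = 0.9·-1.09 - 0.03 = -0.981 - 0.03 = -1.011
w_new = 1.47 - 0.1·-1.011 = 1.47 + 0.1011 = 1.5711

v_new=-1.011, w_new=1.5711


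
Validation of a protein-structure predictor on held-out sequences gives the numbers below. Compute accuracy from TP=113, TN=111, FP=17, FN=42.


Accuracy = (TP+TN)/(TP+TN+FP+FN)
= (113+111)/(283)
= 224/283 = 79.15%

79.15%


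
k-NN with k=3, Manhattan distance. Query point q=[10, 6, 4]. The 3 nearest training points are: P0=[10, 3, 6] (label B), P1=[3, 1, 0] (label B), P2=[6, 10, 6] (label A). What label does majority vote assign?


d(q,P0) = 5  (label B)
d(q,P1) = 16  (label B)
d(q,P2) = 10  (label A)
Votes: A=1, B=2
Majority → B

B


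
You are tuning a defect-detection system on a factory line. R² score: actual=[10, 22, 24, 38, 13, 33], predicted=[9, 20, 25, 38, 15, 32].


ȳ = 23.3333
SS_res = Σ(y-ŷ)² = 11
SS_tot = Σ(y-ȳ)² = 595.33
R² = 1 - SS_res/SS_tot = 1 - 0.0185 = 0.9815

0.9815


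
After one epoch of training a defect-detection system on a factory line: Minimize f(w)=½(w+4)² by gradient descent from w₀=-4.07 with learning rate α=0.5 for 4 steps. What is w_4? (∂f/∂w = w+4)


step 1: grad = -4.07+4 = -0.07; w = -4.07 - 0.5·(-0.07) = -4.035
step 2: grad = -4.035+4 = -0.035; w = -4.035 - 0.5·(-0.035) = -4.0175
step 3: grad = -4.0175+4 = -0.0175; w = -4.0175 - 0.5·(-0.0175) = -4.00875
step 4: grad = -4.00875+4 = -0.00875; w = -4.00875 - 0.5·(-0.00875) = -4.004375

-4.004375


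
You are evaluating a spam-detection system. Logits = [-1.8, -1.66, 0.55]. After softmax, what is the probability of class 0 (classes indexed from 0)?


Exponentials: e^-1.8=0.1653, e^-1.66=0.1901, e^0.55=1.7333
Sum = 2.0887
Softmax = [0.0791, 0.091, 0.8298]
p[0] = 0.1653/2.0887 = 0.0791

0.0791


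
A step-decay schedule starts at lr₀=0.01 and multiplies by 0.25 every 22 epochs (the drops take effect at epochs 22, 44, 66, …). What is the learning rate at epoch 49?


n_drops = ⌊49/22⌋ = 2
lr = 0.01·0.25^2 = 0.01·0.0625 = 0.000625

0.000625


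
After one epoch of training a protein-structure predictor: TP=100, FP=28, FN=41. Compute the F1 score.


Precision = 100/128 = 0.7812
Recall = 100/141 = 0.7092
F1 = 2·P·R/(P+R) = 2·TP/(2·TP+FP+FN) = 200/(200+28+41) = 200/269 = 0.7435

0.7435


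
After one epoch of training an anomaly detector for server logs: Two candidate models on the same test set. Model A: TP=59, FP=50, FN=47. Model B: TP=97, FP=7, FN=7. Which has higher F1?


Model A: P=59/109=0.5413, R=59/106=0.5566, F1=2PR/(P+R)=2TP/(2TP+FP+FN)=118/215=0.5488
Model B: P=97/104=0.9327, R=97/104=0.9327, F1=2PR/(P+R)=2TP/(2TP+FP+FN)=194/208=0.9327
0.5488 < 0.9327 → Model B

Model B


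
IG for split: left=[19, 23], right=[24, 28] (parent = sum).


Parent = [43, 51], H_parent = 0.9948
H_left = 0.9934 (n=42), H_right = 0.9957 (n=52)
H_children = (42/94)·0.9934 + (52/94)·0.9957 = 0.9947
IG = 0.9948 - 0.9947 = 0.0001

0.0001


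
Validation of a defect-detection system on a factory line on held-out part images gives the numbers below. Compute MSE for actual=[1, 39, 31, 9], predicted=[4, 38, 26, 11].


Squared errors: (1-4)²=9, (39-38)²=1, (31-26)²=25, (9-11)²=4
Sum = 39
MSE = 39/4 = 39/4

39/4


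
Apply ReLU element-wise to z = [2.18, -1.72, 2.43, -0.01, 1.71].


ReLU(2.18) = max(0, 2.18) = 2.18
ReLU(-1.72) = max(0, -1.72) = 0.0
ReLU(2.43) = max(0, 2.43) = 2.43
ReLU(-0.01) = max(0, -0.01) = 0.0
ReLU(1.71) = max(0, 1.71) = 1.71
result = [2.18, 0.0, 2.43, 0.0, 1.71]

[2.18, 0.0, 2.43, 0.0, 1.71]


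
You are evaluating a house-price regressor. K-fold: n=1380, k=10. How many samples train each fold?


Fold size = 1380/10 = 138
Training per fold = 1380 - 138 = 1242

1242


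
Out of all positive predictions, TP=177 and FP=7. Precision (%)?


Precision = TP/(TP+FP)
= 177/(177+7)
= 177/184 = 96.2%

96.2%


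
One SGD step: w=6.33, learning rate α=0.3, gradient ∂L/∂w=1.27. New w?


w_new = w - α·∇
= 6.33 - 0.3·1.27
= 6.33 - 0.381
= 5.949

5.949


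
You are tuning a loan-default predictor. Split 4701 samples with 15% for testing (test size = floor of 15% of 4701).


Test = ⌊4701·15/100⌋ = 705
Train = 4701 - 705 = 3996

Train: 3996, Test: 705


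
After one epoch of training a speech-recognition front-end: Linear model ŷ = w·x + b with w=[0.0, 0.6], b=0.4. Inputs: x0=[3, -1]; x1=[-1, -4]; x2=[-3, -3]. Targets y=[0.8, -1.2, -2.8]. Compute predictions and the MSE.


ŷ0 = (0.0)·(3) + (0.6)·(-1) + 0.4 = -0.2
ŷ1 = (0.0)·(-1) + (0.6)·(-4) + 0.4 = -2.0
ŷ2 = (0.0)·(-3) + (0.6)·(-3) + 0.4 = -1.4
errors² = [1.0, 0.64, 1.96]
MSE = 3.6000/3 = 1.2

1.2


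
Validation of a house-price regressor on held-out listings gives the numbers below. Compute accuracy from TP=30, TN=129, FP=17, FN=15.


Accuracy = (TP+TN)/(TP+TN+FP+FN)
= (30+129)/(191)
= 159/191 = 83.25%

83.25%


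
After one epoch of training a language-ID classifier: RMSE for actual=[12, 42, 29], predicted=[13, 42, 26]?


MSE = 10/3 = 3.3333
RMSE = √(10/3) = 1.8257

1.8257


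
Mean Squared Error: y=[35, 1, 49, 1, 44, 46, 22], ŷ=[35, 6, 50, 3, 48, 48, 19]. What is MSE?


Squared errors: (35-35)²=0, (1-6)²=25, (49-50)²=1, (1-3)²=4, (44-48)²=16, (46-48)²=4, (22-19)²=9
Sum = 59
MSE = 59/7 = 59/7

59/7


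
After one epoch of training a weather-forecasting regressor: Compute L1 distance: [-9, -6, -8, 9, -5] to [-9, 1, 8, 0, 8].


d = |-9+ 9| + |-6-1| + |-8-8| + |9-0| + |-5-8|
  = 0 + 7 + 16 + 9 + 13
  = 45

45


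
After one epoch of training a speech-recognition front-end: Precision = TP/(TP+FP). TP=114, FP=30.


Precision = TP/(TP+FP)
= 114/(114+30)
= 114/144 = 79.17%

79.17%


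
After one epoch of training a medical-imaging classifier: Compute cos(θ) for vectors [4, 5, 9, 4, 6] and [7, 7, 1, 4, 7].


A·B = 4·7 + 5·7 + 9·1 + 4·4 + 6·7 = 130
‖A‖ = √174 = 13.1909, ‖B‖ = √164 = 12.8062
cos = 130/(√174·√164) = 130/√28536 = 0.7696

0.7696


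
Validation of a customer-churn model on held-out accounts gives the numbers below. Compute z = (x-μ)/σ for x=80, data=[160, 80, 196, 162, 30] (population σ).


μ = 125.6, σ = 61.1281
z = (80 - 125.6)/61.1281 = -0.746

-0.746


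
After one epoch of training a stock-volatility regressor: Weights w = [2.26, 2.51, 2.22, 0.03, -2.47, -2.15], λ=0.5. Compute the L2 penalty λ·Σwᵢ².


‖w‖₂² = (2.26)² + (2.51)² + (2.22)² + (0.03)² + (-2.47)² + (-2.15)²
     = 5.1076 + 6.3001 + 4.9284 + 0.0009 + 6.1009 + 4.6225
     = 27.0604
λ·‖w‖₂² = 0.5·27.0604 = 13.5302

13.5302


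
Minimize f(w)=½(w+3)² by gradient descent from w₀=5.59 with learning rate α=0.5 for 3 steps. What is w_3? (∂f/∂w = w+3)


step 1: grad = 5.59+3 = 8.59; w = 5.59 - 0.5·(8.59) = 1.295
step 2: grad = 1.295+3 = 4.295; w = 1.295 - 0.5·(4.295) = -0.8525
step 3: grad = -0.8525+3 = 2.1475; w = -0.8525 - 0.5·(2.1475) = -1.92625

-1.92625


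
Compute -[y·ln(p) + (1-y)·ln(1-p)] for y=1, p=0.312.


BCE = -[y·ln(p) + (1-y)·ln(1-p)]
= -1·ln(0.312) - 0
= -ln(0.312) = 1.1648

1.1648


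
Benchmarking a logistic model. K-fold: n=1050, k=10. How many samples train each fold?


Fold size = 1050/10 = 105
Training per fold = 1050 - 105 = 945

945


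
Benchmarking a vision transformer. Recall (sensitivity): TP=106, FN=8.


Recall = TP/(TP+FN)
= 106/(106+8)
= 106/114 = 92.98%

92.98%


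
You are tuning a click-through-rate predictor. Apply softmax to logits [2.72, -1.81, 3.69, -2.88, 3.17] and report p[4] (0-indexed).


Exponentials: e^2.72=15.1803, e^-1.81=0.1637, e^3.69=40.0448, e^-2.88=0.0561, e^3.17=23.8075
Sum = 79.2524
Softmax = [0.1915, 0.0021, 0.5053, 0.0007, 0.3004]
p[4] = 23.8075/79.2524 = 0.3004

0.3004


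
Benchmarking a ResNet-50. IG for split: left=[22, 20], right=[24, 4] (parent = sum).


Parent = [46, 24], H_parent = 0.9275
H_left = 0.9984 (n=42), H_right = 0.5917 (n=28)
H_children = (42/70)·0.9984 + (28/70)·0.5917 = 0.8357
IG = 0.9275 - 0.8357 = 0.0918

0.0918


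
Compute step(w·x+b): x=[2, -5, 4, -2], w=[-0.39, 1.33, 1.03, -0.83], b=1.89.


z = (2)·(-0.39) + (-5)·(1.33) + (4)·(1.03) + (-2)·(-0.83) + 1.89
  = 0.24
step(z) = 1 (z≥0)

1


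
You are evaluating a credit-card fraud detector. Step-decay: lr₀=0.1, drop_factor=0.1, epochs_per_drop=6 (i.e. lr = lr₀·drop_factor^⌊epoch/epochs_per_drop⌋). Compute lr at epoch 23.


n_drops = ⌊23/6⌋ = 3
lr = 0.1·0.1^3 = 0.1·0.001 = 0.0001

0.0001


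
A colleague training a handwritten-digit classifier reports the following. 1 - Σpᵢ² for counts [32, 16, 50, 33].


Probabilities: [32/131, 16/131, 50/131, 33/131] ≈ [0.2443, 0.1221, 0.3817, 0.2519]
Σpᵢ² = (1024 + 256 + 2500 + 1089)/131² = 4869/17161
Gini = 1 - Σpᵢ² = 1 - 4869/17161 = 0.7163

0.7163


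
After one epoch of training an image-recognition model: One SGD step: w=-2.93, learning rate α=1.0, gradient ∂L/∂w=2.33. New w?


w_new = w - α·∇
= -2.93 - 1.0·2.33
= -2.93 - 2.33
= -5.26

-5.26


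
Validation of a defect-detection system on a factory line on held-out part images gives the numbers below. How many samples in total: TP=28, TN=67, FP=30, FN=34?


Total = TP + TN + FP + FN
= 28 + 67 + 30 + 34
= 159
(Predicted positive: 58, predicted negative: 101)

159


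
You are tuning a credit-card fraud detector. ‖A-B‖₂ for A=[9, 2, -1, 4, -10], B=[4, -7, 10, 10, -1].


d = √((9-4)² + (2+ 7)² + (-1-10)² + (4-10)² + (-10+ 1)²)
  = √(25 + 81 + 121 + 36 + 81)
  = √344 = 18.5472

18.5472


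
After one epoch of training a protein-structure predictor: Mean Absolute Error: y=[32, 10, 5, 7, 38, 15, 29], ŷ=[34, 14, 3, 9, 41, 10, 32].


Absolute errors: |32-34|=2, |10-14|=4, |5-3|=2, |7-9|=2, |38-41|=3, |15-10|=5, |29-32|=3
Sum = 21
MAE = 21/7 = 3

3


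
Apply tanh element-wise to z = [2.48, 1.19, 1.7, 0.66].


tanh(2.48) = 0.9861
tanh(1.19) = 0.8306
tanh(1.7) = 0.9354
tanh(0.66) = 0.5784
result = [0.9861, 0.8306, 0.9354, 0.5784]

[0.9861, 0.8306, 0.9354, 0.5784]


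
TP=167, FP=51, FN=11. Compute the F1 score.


Precision = 167/218 = 0.7661
Recall = 167/178 = 0.9382
F1 = 2·P·R/(P+R) = 2·TP/(2·TP+FP+FN) = 334/(334+51+11) = 334/396 = 0.8434

0.8434


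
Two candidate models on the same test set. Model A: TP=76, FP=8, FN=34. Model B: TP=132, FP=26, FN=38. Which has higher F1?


Model A: P=76/84=0.9048, R=76/110=0.6909, F1=2PR/(P+R)=2TP/(2TP+FP+FN)=152/194=0.7835
Model B: P=132/158=0.8354, R=132/170=0.7765, F1=2PR/(P+R)=2TP/(2TP+FP+FN)=264/328=0.8049
0.7835 < 0.8049 → Model B

Model B


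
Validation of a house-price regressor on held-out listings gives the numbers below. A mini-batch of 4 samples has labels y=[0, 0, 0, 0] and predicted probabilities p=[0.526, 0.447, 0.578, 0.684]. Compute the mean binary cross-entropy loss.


L[0] = -ln(1-0.526) = -ln(0.474) = 0.7465
L[1] = -ln(1-0.447) = -ln(0.553) = 0.5924
L[2] = -ln(1-0.578) = -ln(0.422) = 0.8627
L[3] = -ln(1-0.684) = -ln(0.316) = 1.152
mean = (0.7465 + 0.5924 + 0.8627 + 1.152)/4 = 0.8384

0.8384


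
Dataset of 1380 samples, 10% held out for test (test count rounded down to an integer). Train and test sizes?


Test = ⌊1380·10/100⌋ = 138
Train = 1380 - 138 = 1242

Train: 1242, Test: 138


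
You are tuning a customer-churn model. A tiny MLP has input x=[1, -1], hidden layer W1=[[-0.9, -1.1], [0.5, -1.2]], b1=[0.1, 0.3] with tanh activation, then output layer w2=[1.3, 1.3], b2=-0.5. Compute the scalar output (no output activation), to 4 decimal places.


z1[0] = (-0.9)·(1) + (-1.1)·(-1) + 0.1 = 0.3
z1[1] = (0.5)·(1) + (-1.2)·(-1) + 0.3 = 2.0
h = tanh(z1) = [0.2913, 0.964]
output = (1.3)·(0.2913) + (1.3)·(0.964) - 0.5 = 1.1319

1.1319


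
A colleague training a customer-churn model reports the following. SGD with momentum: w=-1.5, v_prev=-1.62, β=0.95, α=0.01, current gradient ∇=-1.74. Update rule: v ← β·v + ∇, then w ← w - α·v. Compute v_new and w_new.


v_new = 0.95·-1.62 - 1.74 = -1.539 - 1.74 = -3.279
w_new = -1.5 - 0.01·-3.279 = -1.5 + 0.03279 = -1.46721

v_new=-3.279, w_new=-1.46721


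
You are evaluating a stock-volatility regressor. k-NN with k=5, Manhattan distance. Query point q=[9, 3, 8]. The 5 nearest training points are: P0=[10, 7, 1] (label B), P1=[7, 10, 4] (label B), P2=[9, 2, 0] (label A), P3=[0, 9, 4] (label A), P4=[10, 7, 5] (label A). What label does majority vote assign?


d(q,P0) = 12  (label B)
d(q,P1) = 13  (label B)
d(q,P2) = 9  (label A)
d(q,P3) = 19  (label A)
d(q,P4) = 8  (label A)
Votes: A=3, B=2
Majority → A

A


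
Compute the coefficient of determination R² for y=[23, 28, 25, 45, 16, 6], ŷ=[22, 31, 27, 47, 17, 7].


ȳ = 23.8333
SS_res = Σ(y-ŷ)² = 20
SS_tot = Σ(y-ȳ)² = 846.83
R² = 1 - SS_res/SS_tot = 1 - 0.0236 = 0.9764

0.9764


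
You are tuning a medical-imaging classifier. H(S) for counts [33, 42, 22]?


Probabilities: [33/97, 42/97, 22/97] ≈ [0.3402, 0.433, 0.2268]
H = -((33/97)·log₂(33/97) + (42/97)·log₂(42/97) + (22/97)·log₂(22/97))
  = 1.5375 bits

1.5375 bits


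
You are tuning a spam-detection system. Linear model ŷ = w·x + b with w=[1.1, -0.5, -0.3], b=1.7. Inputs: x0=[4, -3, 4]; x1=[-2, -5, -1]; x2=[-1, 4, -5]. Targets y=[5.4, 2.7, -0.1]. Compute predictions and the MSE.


ŷ0 = (1.1)·(4) + (-0.5)·(-3) + (-0.3)·(4) + 1.7 = 6.4
ŷ1 = (1.1)·(-2) + (-0.5)·(-5) + (-0.3)·(-1) + 1.7 = 2.3
ŷ2 = (1.1)·(-1) + (-0.5)·(4) + (-0.3)·(-5) + 1.7 = 0.1
errors² = [1.0, 0.16, 0.04]
MSE = 1.2000/3 = 0.4

0.4


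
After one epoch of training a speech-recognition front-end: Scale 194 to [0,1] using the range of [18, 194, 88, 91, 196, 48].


min=18, max=196
(194-18)/(196-18) = 176/178 = 0.9888

0.9888


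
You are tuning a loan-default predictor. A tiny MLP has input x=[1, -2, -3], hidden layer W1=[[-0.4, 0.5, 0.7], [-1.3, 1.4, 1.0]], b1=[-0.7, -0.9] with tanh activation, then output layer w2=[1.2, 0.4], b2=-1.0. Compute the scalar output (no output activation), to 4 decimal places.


z1[0] = (-0.4)·(1) + (0.5)·(-2) + (0.7)·(-3) - 0.7 = -4.2
z1[1] = (-1.3)·(1) + (1.4)·(-2) + (1.0)·(-3) - 0.9 = -8.0
h = tanh(z1) = [-0.9996, -1.0]
output = (1.2)·(-0.9996) + (0.4)·(-1.0) - 1.0 = -2.5995

-2.5995


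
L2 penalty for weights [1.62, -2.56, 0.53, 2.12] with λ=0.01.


‖w‖₂² = (1.62)² + (-2.56)² + (0.53)² + (2.12)²
     = 2.6244 + 6.5536 + 0.2809 + 4.4944
     = 13.9533
λ·‖w‖₂² = 0.01·13.9533 = 0.139533

0.139533


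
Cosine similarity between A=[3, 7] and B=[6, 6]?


A·B = 3·6 + 7·6 = 60
‖A‖ = √58 = 7.6158, ‖B‖ = √72 = 8.4853
cos = 60/(√58·√72) = 60/√4176 = 0.9285

0.9285


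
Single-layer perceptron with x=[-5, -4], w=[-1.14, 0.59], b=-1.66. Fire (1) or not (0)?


z = (-5)·(-1.14) + (-4)·(0.59) - 1.66
  = 1.68
step(z) = 1 (z≥0)

1


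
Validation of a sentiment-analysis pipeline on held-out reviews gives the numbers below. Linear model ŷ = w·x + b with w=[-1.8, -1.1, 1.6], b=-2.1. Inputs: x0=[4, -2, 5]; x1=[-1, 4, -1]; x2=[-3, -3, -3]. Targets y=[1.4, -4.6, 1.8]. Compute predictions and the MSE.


ŷ0 = (-1.8)·(4) + (-1.1)·(-2) + (1.6)·(5) - 2.1 = 0.9
ŷ1 = (-1.8)·(-1) + (-1.1)·(4) + (1.6)·(-1) - 2.1 = -6.3
ŷ2 = (-1.8)·(-3) + (-1.1)·(-3) + (1.6)·(-3) - 2.1 = 1.8
errors² = [0.25, 2.89, 0.0]
MSE = 3.1400/3 = 1.0467

1.0467


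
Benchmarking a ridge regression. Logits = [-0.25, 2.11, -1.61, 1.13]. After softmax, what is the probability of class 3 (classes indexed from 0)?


Exponentials: e^-0.25=0.7788, e^2.11=8.2482, e^-1.61=0.1999, e^1.13=3.0957
Sum = 12.3226
Softmax = [0.0632, 0.6694, 0.0162, 0.2512]
p[3] = 3.0957/12.3226 = 0.2512

0.2512


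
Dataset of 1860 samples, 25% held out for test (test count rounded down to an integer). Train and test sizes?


Test = ⌊1860·25/100⌋ = 465
Train = 1860 - 465 = 1395

Train: 1395, Test: 465


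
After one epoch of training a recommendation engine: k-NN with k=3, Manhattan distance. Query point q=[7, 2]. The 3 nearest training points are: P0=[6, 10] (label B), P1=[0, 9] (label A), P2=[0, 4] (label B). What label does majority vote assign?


d(q,P0) = 9  (label B)
d(q,P1) = 14  (label A)
d(q,P2) = 9  (label B)
Votes: A=1, B=2
Majority → B

B


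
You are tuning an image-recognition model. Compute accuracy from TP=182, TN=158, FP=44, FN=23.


Accuracy = (TP+TN)/(TP+TN+FP+FN)
= (182+158)/(407)
= 340/407 = 83.54%

83.54%


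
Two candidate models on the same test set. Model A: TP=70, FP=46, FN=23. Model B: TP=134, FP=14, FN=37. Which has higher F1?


Model A: P=70/116=0.6034, R=70/93=0.7527, F1=2PR/(P+R)=2TP/(2TP+FP+FN)=140/209=0.6699
Model B: P=134/148=0.9054, R=134/171=0.7836, F1=2PR/(P+R)=2TP/(2TP+FP+FN)=268/319=0.8401
0.6699 < 0.8401 → Model B

Model B


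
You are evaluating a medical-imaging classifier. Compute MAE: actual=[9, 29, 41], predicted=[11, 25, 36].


Absolute errors: |9-11|=2, |29-25|=4, |41-36|=5
Sum = 11
MAE = 11/3 = 11/3

11/3


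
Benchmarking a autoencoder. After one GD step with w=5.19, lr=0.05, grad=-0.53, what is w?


w_new = w - α·∇
= 5.19 - 0.05·-0.53
= 5.19 + 0.0265
= 5.2165

5.2165


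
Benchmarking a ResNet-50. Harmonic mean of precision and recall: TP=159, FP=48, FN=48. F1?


Precision = 159/207 = 0.7681
Recall = 159/207 = 0.7681
F1 = 2·P·R/(P+R) = 2·TP/(2·TP+FP+FN) = 318/(318+48+48) = 318/414 = 0.7681

0.7681


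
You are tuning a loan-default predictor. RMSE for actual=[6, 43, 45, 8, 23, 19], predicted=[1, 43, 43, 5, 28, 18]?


MSE = 64/6 = 10.6667
RMSE = √(64/6) = 3.266

3.266


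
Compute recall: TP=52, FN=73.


Recall = TP/(TP+FN)
= 52/(52+73)
= 52/125 = 41.6%

41.6%


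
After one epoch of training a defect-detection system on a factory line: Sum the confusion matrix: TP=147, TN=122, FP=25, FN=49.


Total = TP + TN + FP + FN
= 147 + 122 + 25 + 49
= 343
(Predicted positive: 172, predicted negative: 171)

343


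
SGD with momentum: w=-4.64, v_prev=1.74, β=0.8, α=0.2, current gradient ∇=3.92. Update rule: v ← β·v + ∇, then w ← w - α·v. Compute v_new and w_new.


v_new = 0.8·1.74 + 3.92 = 1.392 + 3.92 = 5.312
w_new = -4.64 - 0.2·5.312 = -4.64 - 1.0624 = -5.7024

v_new=5.312, w_new=-5.7024


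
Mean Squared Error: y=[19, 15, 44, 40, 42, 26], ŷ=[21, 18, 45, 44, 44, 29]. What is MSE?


Squared errors: (19-21)²=4, (15-18)²=9, (44-45)²=1, (40-44)²=16, (42-44)²=4, (26-29)²=9
Sum = 43
MSE = 43/6 = 43/6

43/6


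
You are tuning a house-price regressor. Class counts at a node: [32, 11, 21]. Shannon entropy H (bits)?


Probabilities: [32/64, 11/64, 21/64] ≈ [0.5, 0.1719, 0.3281]
H = -((32/64)·log₂(32/64) + (11/64)·log₂(11/64) + (21/64)·log₂(21/64))
  = 1.4642 bits

1.4642 bits


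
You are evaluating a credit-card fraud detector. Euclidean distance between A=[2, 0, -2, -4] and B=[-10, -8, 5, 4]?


d = √((2+ 10)² + (0+ 8)² + (-2-5)² + (-4-4)²)
  = √(144 + 64 + 49 + 64)
  = √321 = 17.9165

17.9165


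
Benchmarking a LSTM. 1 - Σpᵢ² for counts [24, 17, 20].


Probabilities: [24/61, 17/61, 20/61] ≈ [0.3934, 0.2787, 0.3279]
Σpᵢ² = (576 + 289 + 400)/61² = 1265/3721
Gini = 1 - Σpᵢ² = 1 - 1265/3721 = 0.66

0.66


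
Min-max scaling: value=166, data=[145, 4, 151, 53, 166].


min=4, max=166
(166-4)/(166-4) = 162/162 = 1.0

1.0


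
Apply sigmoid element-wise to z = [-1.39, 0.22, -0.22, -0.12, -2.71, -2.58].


σ(-1.39) = 1/(1+e^1.39) = 0.1994
σ(0.22) = 1/(1+e^-0.22) = 0.5548
σ(-0.22) = 1/(1+e^0.22) = 0.4452
σ(-0.12) = 1/(1+e^0.12) = 0.47
σ(-2.71) = 1/(1+e^2.71) = 0.0624
σ(-2.58) = 1/(1+e^2.58) = 0.0704
result = [0.1994, 0.5548, 0.4452, 0.47, 0.0624, 0.0704]

[0.1994, 0.5548, 0.4452, 0.47, 0.0624, 0.0704]


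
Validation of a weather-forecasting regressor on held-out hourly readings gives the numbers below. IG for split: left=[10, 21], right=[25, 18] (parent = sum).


Parent = [35, 39], H_parent = 0.9979
H_left = 0.9072 (n=31), H_right = 0.9808 (n=43)
H_children = (31/74)·0.9072 + (43/74)·0.9808 = 0.95
IG = 0.9979 - 0.95 = 0.0479

0.0479


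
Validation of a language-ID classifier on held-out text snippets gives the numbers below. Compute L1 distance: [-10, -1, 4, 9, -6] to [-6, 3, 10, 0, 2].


d = |-10+ 6| + |-1-3| + |4-10| + |9-0| + |-6-2|
  = 4 + 4 + 6 + 9 + 8
  = 31

31


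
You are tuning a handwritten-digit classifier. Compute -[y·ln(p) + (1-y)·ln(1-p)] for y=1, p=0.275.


BCE = -[y·ln(p) + (1-y)·ln(1-p)]
= -1·ln(0.275) - 0
= -ln(0.275) = 1.291

1.291


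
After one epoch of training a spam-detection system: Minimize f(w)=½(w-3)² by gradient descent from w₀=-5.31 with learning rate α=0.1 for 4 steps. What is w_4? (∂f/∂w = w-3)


step 1: grad = -5.31-3 = -8.31; w = -5.31 - 0.1·(-8.31) = -4.479
step 2: grad = -4.479-3 = -7.479; w = -4.479 - 0.1·(-7.479) = -3.7311
step 3: grad = -3.7311-3 = -6.7311; w = -3.7311 - 0.1·(-6.7311) = -3.05799
step 4: grad = -3.05799-3 = -6.05799; w = -3.05799 - 0.1·(-6.05799) = -2.452191

-2.452191


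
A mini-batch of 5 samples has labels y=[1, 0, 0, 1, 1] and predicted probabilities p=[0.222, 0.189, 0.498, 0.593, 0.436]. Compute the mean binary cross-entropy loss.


L[0] = -ln(0.222) = 1.5051
L[1] = -ln(1-0.189) = -ln(0.811) = 0.2095
L[2] = -ln(1-0.498) = -ln(0.502) = 0.6892
L[3] = -ln(0.593) = 0.5226
L[4] = -ln(0.436) = 0.8301
mean = (1.5051 + 0.2095 + 0.6892 + 0.5226 + 0.8301)/5 = 0.7513

0.7513


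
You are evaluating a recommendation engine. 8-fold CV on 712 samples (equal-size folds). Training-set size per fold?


Fold size = 712/8 = 89
Training per fold = 712 - 89 = 623

623


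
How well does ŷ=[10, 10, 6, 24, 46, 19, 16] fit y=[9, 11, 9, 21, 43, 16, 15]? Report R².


ȳ = 17.7143
SS_res = Σ(y-ŷ)² = 39
SS_tot = Σ(y-ȳ)² = 857.43
R² = 1 - SS_res/SS_tot = 1 - 0.0455 = 0.9545

0.9545


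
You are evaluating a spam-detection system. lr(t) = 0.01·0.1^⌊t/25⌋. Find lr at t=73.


n_drops = ⌊73/25⌋ = 2
lr = 0.01·0.1^2 = 0.01·0.01 = 0.0001

0.0001


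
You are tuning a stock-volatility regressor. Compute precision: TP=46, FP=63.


Precision = TP/(TP+FP)
= 46/(46+63)
= 46/109 = 42.2%

42.2%


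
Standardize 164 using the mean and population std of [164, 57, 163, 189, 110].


μ = 136.6, σ = 47.4072
z = (164 - 136.6)/47.4072 = 0.578

0.578


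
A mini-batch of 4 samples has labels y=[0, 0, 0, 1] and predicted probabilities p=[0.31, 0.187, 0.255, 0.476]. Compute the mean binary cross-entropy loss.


L[0] = -ln(1-0.31) = -ln(0.69) = 0.3711
L[1] = -ln(1-0.187) = -ln(0.813) = 0.207
L[2] = -ln(1-0.255) = -ln(0.745) = 0.2944
L[3] = -ln(0.476) = 0.7423
mean = (0.3711 + 0.207 + 0.2944 + 0.7423)/4 = 0.4037

0.4037


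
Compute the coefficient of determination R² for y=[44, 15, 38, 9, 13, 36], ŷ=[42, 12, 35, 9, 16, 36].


ȳ = 25.8333
SS_res = Σ(y-ŷ)² = 31
SS_tot = Σ(y-ȳ)² = 1146.83
R² = 1 - SS_res/SS_tot = 1 - 0.027 = 0.973

0.973


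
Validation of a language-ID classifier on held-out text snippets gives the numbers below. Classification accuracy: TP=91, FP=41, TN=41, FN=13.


Accuracy = (TP+TN)/(TP+TN+FP+FN)
= (91+41)/(186)
= 132/186 = 70.97%

70.97%


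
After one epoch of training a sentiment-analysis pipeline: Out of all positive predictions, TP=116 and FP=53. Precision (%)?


Precision = TP/(TP+FP)
= 116/(116+53)
= 116/169 = 68.64%

68.64%


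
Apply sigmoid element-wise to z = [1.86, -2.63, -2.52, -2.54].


σ(1.86) = 1/(1+e^-1.86) = 0.8653
σ(-2.63) = 1/(1+e^2.63) = 0.0672
σ(-2.52) = 1/(1+e^2.52) = 0.0745
σ(-2.54) = 1/(1+e^2.54) = 0.0731
result = [0.8653, 0.0672, 0.0745, 0.0731]

[0.8653, 0.0672, 0.0745, 0.0731]


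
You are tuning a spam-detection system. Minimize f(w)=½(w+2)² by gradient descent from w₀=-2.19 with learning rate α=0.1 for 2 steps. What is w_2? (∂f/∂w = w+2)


step 1: grad = -2.19+2 = -0.19; w = -2.19 - 0.1·(-0.19) = -2.171
step 2: grad = -2.171+2 = -0.171; w = -2.171 - 0.1·(-0.171) = -2.1539

-2.1539


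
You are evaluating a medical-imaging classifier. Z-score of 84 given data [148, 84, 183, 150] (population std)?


μ = 141.25, σ = 35.8565
z = (84 - 141.25)/35.8565 = -1.5966

-1.5966


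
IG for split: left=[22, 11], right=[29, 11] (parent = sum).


Parent = [51, 22], H_parent = 0.883
H_left = 0.9183 (n=33), H_right = 0.8485 (n=40)
H_children = (33/73)·0.9183 + (40/73)·0.8485 = 0.8801
IG = 0.883 - 0.8801 = 0.0029

0.0029


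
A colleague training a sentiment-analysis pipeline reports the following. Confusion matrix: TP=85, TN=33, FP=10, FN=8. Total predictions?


Total = TP + TN + FP + FN
= 85 + 33 + 10 + 8
= 136
(Predicted positive: 95, predicted negative: 41)

136


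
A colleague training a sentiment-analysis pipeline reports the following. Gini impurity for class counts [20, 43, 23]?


Probabilities: [20/86, 43/86, 23/86] ≈ [0.2326, 0.5, 0.2674]
Σpᵢ² = (400 + 1849 + 529)/86² = 2778/7396
Gini = 1 - Σpᵢ² = 1 - 2778/7396 = 0.6244

0.6244


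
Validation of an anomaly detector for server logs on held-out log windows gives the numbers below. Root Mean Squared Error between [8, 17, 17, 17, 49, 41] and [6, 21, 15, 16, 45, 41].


MSE = 41/6 = 6.8333
RMSE = √(41/6) = 2.6141

2.6141


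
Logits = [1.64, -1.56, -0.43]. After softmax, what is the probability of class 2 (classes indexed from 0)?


Exponentials: e^1.64=5.1552, e^-1.56=0.2101, e^-0.43=0.6505
Sum = 6.0158
Softmax = [0.8569, 0.0349, 0.1081]
p[2] = 0.6505/6.0158 = 0.1081

0.1081


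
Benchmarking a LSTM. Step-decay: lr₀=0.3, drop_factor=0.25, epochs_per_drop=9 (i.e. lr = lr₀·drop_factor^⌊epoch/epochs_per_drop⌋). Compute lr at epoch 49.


n_drops = ⌊49/9⌋ = 5
lr = 0.3·0.25^5 = 0.3·0.0009765625 = 0.00029296875

0.00029296875


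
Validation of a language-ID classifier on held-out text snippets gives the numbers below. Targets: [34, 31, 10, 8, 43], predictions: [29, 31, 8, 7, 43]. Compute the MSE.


Squared errors: (34-29)²=25, (31-31)²=0, (10-8)²=4, (8-7)²=1, (43-43)²=0
Sum = 30
MSE = 30/5 = 6

6


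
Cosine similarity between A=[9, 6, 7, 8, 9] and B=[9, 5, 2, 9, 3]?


A·B = 9·9 + 6·5 + 7·2 + 8·9 + 9·3 = 224
‖A‖ = √311 = 17.6352, ‖B‖ = √200 = 14.1421
cos = 224/(√311·√200) = 224/√62200 = 0.8982

0.8982


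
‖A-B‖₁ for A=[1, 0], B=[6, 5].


d = |1-6| + |0-5|
  = 5 + 5
  = 10

10


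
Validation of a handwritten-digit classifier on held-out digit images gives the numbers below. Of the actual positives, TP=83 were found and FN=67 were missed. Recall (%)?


Recall = TP/(TP+FN)
= 83/(83+67)
= 83/150 = 55.33%

55.33%
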